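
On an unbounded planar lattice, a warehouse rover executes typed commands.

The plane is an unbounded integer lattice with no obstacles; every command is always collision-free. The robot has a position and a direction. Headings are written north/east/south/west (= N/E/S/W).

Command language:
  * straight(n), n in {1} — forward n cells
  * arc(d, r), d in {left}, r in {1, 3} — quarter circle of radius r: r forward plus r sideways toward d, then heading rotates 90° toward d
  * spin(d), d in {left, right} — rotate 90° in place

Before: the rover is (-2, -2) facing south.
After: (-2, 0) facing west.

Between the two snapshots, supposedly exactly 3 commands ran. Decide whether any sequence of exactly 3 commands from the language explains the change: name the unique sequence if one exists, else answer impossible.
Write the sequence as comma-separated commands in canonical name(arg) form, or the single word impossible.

spin(left), arc(left, 1), arc(left, 1)

key: position moved to (-2,0) AND the heading swung to W — translation plus rotation needed
start: (-2, -2) facing south
step 1 (spin(left)): (-2, -2) facing east
step 2 (arc(left, 1)): (-1, -1) facing north
step 3 (arc(left, 1)): (-2, 0) facing west
no other 3-command option fits: unique.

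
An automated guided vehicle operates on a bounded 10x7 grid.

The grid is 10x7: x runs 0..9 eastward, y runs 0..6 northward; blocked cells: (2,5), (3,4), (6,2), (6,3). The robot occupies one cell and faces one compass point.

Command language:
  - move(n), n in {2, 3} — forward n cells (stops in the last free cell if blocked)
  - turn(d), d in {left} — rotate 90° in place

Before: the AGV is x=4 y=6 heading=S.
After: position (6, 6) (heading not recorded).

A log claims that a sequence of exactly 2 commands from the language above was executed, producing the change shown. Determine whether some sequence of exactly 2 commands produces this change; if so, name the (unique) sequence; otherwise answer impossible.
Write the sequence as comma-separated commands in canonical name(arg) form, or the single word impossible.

key: order matters: swapping turn(left) and move(2) lands elsewhere
begin: x=4 y=6 heading=S
1. turn(left) → x=4 y=6 heading=E
2. move(2) → x=6 y=6 heading=E
all 9 alternatives checked — unique.

turn(left), move(2)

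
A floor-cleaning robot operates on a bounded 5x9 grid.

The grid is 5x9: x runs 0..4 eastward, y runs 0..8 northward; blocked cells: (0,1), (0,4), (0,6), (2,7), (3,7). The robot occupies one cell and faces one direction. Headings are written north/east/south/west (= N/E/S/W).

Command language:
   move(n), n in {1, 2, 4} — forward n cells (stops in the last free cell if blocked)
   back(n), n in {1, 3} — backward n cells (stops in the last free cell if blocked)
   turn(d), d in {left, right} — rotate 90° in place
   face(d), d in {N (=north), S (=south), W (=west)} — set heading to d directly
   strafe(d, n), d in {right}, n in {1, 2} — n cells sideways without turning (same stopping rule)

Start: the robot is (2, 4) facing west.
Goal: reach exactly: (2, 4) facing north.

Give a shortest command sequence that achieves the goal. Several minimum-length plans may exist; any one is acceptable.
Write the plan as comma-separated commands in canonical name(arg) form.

initial: (2, 4) facing west
[1] after turn(right): (2, 4) facing north
nothing shorter than 1 reaches the goal.

turn(right)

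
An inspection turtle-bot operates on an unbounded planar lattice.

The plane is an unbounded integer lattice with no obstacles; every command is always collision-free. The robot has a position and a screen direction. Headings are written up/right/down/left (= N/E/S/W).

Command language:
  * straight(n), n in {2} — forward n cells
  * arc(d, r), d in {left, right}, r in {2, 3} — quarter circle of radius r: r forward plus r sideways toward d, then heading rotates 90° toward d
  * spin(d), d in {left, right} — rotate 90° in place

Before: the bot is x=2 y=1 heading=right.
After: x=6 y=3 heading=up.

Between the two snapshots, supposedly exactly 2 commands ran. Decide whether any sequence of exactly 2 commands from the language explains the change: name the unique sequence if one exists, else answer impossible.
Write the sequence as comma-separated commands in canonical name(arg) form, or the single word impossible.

straight(2), arc(left, 2)

key: position moved to (6,3) AND the heading swung to N — translation plus rotation needed
begin: x=2 y=1 heading=right
1. straight(2) → x=4 y=1 heading=right
2. arc(left, 2) → x=6 y=3 heading=up
no rival 2-sequence matches.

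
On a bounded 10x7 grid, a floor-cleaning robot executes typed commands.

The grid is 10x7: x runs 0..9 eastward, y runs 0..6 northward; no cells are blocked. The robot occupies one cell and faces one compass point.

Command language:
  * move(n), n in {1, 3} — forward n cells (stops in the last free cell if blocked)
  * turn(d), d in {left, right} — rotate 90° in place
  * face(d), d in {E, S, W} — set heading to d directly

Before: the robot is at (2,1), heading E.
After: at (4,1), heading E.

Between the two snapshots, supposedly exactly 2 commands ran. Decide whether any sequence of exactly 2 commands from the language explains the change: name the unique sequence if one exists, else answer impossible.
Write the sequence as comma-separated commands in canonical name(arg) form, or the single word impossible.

move(1), move(1)

key: heading stays E — no command in the sequence turns
begin: at (2,1), heading E
t=1 move(1) ⇒ at (3,1), heading E
t=2 move(1) ⇒ at (4,1), heading E
no other 2-command option fits: unique.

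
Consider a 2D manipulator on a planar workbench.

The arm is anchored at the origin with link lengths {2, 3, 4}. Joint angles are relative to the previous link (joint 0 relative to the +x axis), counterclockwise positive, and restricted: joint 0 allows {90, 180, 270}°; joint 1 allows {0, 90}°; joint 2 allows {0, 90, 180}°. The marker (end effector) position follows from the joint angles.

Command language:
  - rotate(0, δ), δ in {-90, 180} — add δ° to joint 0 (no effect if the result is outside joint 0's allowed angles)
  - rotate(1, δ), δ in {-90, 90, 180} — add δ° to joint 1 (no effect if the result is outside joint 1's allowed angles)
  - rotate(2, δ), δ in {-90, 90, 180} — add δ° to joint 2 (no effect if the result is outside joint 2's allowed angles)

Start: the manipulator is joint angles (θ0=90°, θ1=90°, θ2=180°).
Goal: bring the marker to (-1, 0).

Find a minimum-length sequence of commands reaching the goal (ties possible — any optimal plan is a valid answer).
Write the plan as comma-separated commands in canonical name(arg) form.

t0: joint angles (θ0=90°, θ1=90°, θ2=180°)
[1] after rotate(1, -90): joint angles (θ0=90°, θ1=0°, θ2=180°)
[2] after rotate(0, 180): joint angles (θ0=270°, θ1=0°, θ2=180°)
[3] after rotate(0, -90): joint angles (θ0=180°, θ1=0°, θ2=180°)
no 2-step plan works, so 3 is optimal.

rotate(1, -90), rotate(0, 180), rotate(0, -90)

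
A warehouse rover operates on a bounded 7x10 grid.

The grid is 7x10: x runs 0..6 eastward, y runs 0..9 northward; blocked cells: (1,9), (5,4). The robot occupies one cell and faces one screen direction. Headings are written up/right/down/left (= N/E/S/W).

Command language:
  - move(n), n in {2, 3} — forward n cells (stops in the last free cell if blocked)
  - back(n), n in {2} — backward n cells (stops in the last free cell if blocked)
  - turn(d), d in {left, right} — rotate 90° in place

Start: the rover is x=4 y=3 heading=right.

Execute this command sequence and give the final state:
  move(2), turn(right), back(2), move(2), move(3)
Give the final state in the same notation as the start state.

x=6 y=0 heading=down

initial: x=4 y=3 heading=right
step 1 (move(2)): x=6 y=3 heading=right
step 2 (turn(right)): x=6 y=3 heading=down
step 3 (back(2)): x=6 y=5 heading=down
step 4 (move(2)): x=6 y=3 heading=down
step 5 (move(3)): x=6 y=0 heading=down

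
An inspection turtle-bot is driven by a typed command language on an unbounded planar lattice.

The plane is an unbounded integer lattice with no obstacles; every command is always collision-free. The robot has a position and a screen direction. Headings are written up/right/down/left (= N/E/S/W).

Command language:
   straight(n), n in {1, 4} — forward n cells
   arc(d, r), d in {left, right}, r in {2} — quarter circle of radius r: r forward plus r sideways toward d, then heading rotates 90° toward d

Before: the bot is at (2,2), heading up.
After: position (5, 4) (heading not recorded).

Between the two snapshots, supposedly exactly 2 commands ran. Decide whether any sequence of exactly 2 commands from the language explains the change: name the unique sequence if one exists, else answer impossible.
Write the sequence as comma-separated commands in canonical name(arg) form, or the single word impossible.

arc(right, 2), straight(1)

key: running straight(1) before arc(right, 2) would end elsewhere — order is forced
start: at (2,2), heading up
1. arc(right, 2) → at (4,4), heading right
2. straight(1) → at (5,4), heading right
uniquely the one of 16 2-step routes that fits.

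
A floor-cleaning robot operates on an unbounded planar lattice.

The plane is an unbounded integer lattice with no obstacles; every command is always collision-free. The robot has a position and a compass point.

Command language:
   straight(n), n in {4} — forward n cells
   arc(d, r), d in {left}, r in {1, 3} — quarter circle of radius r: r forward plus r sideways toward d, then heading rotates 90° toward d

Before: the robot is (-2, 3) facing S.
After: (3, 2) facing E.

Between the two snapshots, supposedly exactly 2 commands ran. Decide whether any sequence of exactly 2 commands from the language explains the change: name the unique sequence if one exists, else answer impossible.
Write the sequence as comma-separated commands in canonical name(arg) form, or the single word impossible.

arc(left, 1), straight(4)

key: order matters: swapping arc(left, 1) and straight(4) lands elsewhere
start: (-2, 3) facing S
1. arc(left, 1) → (-1, 2) facing E
2. straight(4) → (3, 2) facing E
all 9 alternatives checked — unique.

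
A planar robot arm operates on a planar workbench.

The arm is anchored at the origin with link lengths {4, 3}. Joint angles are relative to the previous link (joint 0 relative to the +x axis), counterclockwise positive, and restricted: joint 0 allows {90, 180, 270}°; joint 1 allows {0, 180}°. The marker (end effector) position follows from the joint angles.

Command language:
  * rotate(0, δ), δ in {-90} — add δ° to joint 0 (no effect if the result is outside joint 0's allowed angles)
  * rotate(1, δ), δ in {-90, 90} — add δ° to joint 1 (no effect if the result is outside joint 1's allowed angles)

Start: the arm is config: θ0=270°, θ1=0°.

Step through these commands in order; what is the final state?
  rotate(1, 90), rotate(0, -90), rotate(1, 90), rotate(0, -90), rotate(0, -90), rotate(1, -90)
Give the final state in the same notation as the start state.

from: config: θ0=270°, θ1=0°
t=1 rotate(1, 90) ⇒ config: θ0=270°, θ1=0°
t=2 rotate(0, -90) ⇒ config: θ0=180°, θ1=0°
t=3 rotate(1, 90) ⇒ config: θ0=180°, θ1=0°
t=4 rotate(0, -90) ⇒ config: θ0=90°, θ1=0°
t=5 rotate(0, -90) ⇒ config: θ0=90°, θ1=0°
t=6 rotate(1, -90) ⇒ config: θ0=90°, θ1=0°

config: θ0=90°, θ1=0°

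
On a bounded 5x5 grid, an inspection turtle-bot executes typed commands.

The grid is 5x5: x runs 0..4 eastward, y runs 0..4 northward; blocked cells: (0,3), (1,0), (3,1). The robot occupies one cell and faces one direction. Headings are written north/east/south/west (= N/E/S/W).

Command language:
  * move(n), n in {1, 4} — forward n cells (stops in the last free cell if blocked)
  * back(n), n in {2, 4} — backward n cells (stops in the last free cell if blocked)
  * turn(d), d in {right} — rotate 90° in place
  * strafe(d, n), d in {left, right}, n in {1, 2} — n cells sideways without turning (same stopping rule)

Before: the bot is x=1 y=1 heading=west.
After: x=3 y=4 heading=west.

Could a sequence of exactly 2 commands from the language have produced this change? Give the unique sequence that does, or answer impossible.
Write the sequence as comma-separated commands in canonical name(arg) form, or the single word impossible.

checked all 2-command options: none fits.

impossible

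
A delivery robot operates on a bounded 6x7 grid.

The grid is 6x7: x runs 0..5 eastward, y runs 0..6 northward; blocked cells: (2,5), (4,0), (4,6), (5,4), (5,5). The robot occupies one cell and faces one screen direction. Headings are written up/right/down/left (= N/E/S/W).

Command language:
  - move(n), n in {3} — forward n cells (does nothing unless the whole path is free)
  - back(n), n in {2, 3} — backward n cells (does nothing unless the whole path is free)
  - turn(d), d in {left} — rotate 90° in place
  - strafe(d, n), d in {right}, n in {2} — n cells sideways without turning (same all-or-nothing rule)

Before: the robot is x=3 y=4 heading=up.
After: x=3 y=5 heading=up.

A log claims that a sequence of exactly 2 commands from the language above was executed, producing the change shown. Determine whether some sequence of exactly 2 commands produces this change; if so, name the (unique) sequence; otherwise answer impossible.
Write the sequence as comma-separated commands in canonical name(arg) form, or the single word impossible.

key: running move(3) before back(2) would end elsewhere — order is forced
t0: x=3 y=4 heading=up
1. back(2) → x=3 y=2 heading=up
2. move(3) → x=3 y=5 heading=up
uniquely the one of 25 2-step routes that fits.

back(2), move(3)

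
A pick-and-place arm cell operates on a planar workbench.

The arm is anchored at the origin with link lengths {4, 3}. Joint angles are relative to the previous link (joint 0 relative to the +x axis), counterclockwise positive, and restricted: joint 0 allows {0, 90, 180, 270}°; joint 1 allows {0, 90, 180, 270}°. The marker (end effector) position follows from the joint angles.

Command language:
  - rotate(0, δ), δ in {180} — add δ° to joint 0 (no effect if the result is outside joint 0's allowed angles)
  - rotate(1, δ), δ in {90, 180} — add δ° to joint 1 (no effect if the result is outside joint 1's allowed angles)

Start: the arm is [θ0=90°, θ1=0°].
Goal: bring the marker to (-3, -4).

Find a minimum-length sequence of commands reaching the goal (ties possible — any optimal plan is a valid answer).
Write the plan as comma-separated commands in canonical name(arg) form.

rotate(0, 180), rotate(1, 90), rotate(1, 180)

from: [θ0=90°, θ1=0°]
t=1 rotate(0, 180) ⇒ [θ0=270°, θ1=0°]
t=2 rotate(1, 90) ⇒ [θ0=270°, θ1=90°]
t=3 rotate(1, 180) ⇒ [θ0=270°, θ1=270°]
nothing shorter than 3 reaches the goal.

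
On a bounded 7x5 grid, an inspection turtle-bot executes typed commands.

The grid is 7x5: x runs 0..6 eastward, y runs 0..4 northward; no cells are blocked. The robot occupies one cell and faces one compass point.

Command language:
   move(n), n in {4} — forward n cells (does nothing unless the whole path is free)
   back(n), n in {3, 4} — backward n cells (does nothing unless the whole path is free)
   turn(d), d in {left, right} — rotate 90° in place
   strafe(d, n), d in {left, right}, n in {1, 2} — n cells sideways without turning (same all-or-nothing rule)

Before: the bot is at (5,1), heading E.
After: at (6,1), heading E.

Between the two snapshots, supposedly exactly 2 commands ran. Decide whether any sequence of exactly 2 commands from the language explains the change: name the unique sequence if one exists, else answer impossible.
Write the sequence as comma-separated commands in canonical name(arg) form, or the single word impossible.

key: running move(4) before back(3) would end elsewhere — order is forced
initial: at (5,1), heading E
1. back(3) → at (2,1), heading E
2. move(4) → at (6,1), heading E
uniquely the one of 81 2-step routes that fits.

back(3), move(4)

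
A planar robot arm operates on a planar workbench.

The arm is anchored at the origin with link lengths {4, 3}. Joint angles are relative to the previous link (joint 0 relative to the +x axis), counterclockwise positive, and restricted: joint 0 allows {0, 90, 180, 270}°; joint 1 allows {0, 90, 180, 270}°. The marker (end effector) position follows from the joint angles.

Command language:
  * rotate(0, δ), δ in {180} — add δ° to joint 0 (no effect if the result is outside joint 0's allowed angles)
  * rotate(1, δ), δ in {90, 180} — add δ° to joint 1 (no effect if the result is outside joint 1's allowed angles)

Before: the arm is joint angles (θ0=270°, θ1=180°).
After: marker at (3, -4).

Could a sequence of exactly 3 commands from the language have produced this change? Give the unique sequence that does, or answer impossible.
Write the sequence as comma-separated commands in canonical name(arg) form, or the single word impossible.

rotate(1, 90), rotate(1, 90), rotate(1, 90)

start: joint angles (θ0=270°, θ1=180°)
step 1 (rotate(1, 90)): joint angles (θ0=270°, θ1=270°)
step 2 (rotate(1, 90)): joint angles (θ0=270°, θ1=0°)
step 3 (rotate(1, 90)): joint angles (θ0=270°, θ1=90°)
no other 3-command option fits: unique.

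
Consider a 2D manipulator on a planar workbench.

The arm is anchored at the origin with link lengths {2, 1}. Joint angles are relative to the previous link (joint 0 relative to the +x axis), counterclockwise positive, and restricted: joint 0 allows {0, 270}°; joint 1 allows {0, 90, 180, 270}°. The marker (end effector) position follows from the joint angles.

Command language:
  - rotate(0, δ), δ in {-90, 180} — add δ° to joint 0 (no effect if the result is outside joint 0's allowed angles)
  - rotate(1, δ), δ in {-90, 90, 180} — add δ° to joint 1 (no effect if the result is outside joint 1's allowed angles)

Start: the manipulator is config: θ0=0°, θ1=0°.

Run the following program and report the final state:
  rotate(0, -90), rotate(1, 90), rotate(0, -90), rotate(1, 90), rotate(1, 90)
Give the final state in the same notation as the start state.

begin: config: θ0=0°, θ1=0°
t=1 rotate(0, -90) ⇒ config: θ0=270°, θ1=0°
t=2 rotate(1, 90) ⇒ config: θ0=270°, θ1=90°
t=3 rotate(0, -90) ⇒ config: θ0=270°, θ1=90°
t=4 rotate(1, 90) ⇒ config: θ0=270°, θ1=180°
t=5 rotate(1, 90) ⇒ config: θ0=270°, θ1=270°

config: θ0=270°, θ1=270°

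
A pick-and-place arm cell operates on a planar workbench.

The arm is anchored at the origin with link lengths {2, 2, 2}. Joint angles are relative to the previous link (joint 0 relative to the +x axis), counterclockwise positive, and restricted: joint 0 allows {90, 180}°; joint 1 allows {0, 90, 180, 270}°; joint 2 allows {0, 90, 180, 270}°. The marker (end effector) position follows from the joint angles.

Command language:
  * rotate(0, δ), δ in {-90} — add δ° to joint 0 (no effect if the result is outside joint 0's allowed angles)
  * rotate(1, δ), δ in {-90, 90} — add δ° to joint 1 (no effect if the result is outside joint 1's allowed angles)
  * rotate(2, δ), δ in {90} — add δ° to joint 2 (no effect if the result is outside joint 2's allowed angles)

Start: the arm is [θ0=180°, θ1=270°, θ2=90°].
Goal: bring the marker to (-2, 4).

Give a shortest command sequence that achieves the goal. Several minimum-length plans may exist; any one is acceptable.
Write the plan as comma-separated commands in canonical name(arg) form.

rotate(0, -90), rotate(1, 90)

start: [θ0=180°, θ1=270°, θ2=90°]
[1] after rotate(0, -90): [θ0=90°, θ1=270°, θ2=90°]
[2] after rotate(1, 90): [θ0=90°, θ1=0°, θ2=90°]
minimal: 2 command(s), checked below 2.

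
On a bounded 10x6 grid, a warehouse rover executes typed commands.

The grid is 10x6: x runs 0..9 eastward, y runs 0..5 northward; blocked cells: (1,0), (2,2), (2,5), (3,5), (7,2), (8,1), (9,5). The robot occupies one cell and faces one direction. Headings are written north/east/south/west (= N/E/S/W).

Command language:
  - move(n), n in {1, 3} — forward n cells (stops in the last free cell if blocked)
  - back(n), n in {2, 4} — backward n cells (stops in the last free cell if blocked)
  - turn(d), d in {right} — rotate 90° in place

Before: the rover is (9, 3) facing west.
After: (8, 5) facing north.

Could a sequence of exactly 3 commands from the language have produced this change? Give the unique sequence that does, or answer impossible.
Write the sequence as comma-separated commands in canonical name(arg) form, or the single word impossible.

key: order matters: swapping move(1) and move(3) lands elsewhere
start: (9, 3) facing west
t=1 move(1) ⇒ (8, 3) facing west
t=2 turn(right) ⇒ (8, 3) facing north
t=3 move(3) ⇒ (8, 5) facing north
uniquely the one of 125 3-step routes that fits.

move(1), turn(right), move(3)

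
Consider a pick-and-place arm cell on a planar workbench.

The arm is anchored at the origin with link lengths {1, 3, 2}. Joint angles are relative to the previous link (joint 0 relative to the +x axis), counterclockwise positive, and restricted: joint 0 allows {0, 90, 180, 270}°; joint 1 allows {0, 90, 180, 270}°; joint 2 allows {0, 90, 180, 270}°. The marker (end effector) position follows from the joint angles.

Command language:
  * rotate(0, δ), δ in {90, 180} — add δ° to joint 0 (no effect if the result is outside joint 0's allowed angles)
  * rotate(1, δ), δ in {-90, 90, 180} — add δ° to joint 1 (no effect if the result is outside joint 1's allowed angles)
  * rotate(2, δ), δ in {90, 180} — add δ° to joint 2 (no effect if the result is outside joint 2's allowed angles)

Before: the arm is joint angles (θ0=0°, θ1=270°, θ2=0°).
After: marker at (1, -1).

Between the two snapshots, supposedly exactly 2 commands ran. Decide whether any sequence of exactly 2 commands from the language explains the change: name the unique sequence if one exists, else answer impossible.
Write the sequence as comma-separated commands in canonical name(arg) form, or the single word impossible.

rotate(2, 90), rotate(2, 90)

initial: joint angles (θ0=0°, θ1=270°, θ2=0°)
step 1 (rotate(2, 90)): joint angles (θ0=0°, θ1=270°, θ2=90°)
step 2 (rotate(2, 90)): joint angles (θ0=0°, θ1=270°, θ2=180°)
no rival 2-sequence matches.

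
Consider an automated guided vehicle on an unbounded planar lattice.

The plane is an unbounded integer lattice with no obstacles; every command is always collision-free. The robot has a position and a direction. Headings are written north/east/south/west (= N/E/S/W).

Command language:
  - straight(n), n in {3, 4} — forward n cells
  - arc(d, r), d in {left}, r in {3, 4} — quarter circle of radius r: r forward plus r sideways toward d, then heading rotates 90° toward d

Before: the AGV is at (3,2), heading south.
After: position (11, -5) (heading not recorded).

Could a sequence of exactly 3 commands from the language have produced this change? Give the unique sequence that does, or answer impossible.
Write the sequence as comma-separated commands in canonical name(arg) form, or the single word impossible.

straight(3), arc(left, 4), straight(4)

key: running straight(4) before straight(3) would end elsewhere — order is forced
t0: at (3,2), heading south
1. straight(3) → at (3,-1), heading south
2. arc(left, 4) → at (7,-5), heading east
3. straight(4) → at (11,-5), heading east
no other 3-command option fits: unique.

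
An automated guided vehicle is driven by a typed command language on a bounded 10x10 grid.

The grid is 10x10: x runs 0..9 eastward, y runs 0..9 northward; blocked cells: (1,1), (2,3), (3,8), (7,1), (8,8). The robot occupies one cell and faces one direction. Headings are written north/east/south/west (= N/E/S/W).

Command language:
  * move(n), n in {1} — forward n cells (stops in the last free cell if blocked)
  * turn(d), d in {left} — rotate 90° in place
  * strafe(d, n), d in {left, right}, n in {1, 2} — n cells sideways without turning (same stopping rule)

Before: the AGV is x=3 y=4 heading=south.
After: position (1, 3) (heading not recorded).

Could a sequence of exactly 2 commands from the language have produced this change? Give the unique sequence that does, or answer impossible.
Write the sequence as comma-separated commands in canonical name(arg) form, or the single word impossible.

strafe(right, 2), move(1)

key: order matters: swapping strafe(right, 2) and move(1) lands elsewhere
start: x=3 y=4 heading=south
1. strafe(right, 2) → x=1 y=4 heading=south
2. move(1) → x=1 y=3 heading=south
all 36 alternatives checked — unique.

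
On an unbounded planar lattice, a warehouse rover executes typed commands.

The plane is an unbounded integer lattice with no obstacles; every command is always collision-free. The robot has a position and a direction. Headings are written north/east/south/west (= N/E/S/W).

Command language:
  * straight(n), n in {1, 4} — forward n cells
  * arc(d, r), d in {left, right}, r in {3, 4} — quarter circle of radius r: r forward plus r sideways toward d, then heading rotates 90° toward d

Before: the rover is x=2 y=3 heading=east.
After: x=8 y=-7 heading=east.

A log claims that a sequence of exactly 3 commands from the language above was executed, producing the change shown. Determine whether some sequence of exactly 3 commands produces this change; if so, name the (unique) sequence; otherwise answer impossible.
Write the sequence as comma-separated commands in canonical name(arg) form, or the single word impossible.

arc(right, 3), straight(4), arc(left, 3)

key: still facing E at the end — net rotation zero over 3 steps
from: x=2 y=3 heading=east
[1] after arc(right, 3): x=5 y=0 heading=south
[2] after straight(4): x=5 y=-4 heading=south
[3] after arc(left, 3): x=8 y=-7 heading=east
no other 3-command option fits: unique.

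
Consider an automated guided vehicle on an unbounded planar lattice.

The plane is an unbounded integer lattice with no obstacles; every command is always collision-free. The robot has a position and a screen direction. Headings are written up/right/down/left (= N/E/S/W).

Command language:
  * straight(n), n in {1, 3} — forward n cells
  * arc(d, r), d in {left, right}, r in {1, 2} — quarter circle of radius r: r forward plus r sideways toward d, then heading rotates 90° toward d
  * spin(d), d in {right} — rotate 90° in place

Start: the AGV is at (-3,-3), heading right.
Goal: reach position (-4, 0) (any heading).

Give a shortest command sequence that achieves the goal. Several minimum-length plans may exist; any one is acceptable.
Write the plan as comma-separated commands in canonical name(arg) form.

from: at (-3,-3), heading right
[1] after arc(left, 1): at (-2,-2), heading up
[2] after arc(left, 2): at (-4,0), heading left
minimal: 2 command(s), checked below 2.

arc(left, 1), arc(left, 2)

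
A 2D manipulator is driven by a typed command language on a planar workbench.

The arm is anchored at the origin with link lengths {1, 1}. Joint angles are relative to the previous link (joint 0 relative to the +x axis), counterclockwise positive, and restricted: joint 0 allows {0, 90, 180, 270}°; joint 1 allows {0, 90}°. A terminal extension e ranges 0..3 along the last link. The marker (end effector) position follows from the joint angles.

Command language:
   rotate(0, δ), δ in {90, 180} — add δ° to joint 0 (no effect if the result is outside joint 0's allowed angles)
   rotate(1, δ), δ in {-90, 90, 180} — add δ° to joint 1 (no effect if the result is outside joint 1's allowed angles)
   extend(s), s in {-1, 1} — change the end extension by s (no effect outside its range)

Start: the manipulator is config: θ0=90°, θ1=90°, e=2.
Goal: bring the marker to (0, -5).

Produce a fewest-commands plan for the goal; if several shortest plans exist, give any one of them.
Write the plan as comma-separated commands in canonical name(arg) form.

rotate(0, 180), extend(1), rotate(1, -90)

t0: config: θ0=90°, θ1=90°, e=2
t=1 rotate(0, 180) ⇒ config: θ0=270°, θ1=90°, e=2
t=2 extend(1) ⇒ config: θ0=270°, θ1=90°, e=3
t=3 rotate(1, -90) ⇒ config: θ0=270°, θ1=0°, e=3
minimal: 3 command(s), checked below 3.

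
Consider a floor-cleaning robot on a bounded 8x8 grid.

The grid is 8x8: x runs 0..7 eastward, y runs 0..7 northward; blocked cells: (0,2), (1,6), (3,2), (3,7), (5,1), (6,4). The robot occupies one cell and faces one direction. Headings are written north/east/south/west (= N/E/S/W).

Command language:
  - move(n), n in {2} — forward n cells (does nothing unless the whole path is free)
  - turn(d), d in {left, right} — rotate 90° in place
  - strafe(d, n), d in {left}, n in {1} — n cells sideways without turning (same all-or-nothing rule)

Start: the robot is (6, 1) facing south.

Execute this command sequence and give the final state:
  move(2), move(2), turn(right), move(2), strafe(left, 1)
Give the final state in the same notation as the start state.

from: (6, 1) facing south
t=1 move(2) ⇒ (6, 1) facing south
t=2 move(2) ⇒ (6, 1) facing south
t=3 turn(right) ⇒ (6, 1) facing west
t=4 move(2) ⇒ (6, 1) facing west
t=5 strafe(left, 1) ⇒ (6, 0) facing west

(6, 0) facing west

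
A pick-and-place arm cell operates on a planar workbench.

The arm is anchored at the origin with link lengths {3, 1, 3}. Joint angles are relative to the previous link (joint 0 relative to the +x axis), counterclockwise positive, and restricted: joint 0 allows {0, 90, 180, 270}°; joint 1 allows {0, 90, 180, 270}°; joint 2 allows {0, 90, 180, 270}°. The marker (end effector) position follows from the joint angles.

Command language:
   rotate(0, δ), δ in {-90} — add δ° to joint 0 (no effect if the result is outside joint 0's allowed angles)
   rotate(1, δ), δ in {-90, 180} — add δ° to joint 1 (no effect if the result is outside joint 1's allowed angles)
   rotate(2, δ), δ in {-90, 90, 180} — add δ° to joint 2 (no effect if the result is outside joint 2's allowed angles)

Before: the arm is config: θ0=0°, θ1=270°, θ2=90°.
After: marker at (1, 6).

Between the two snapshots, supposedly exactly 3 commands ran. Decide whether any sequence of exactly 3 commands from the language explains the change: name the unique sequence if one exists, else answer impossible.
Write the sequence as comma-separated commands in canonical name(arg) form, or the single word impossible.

rotate(0, -90), rotate(0, -90), rotate(0, -90)

start: config: θ0=0°, θ1=270°, θ2=90°
1. rotate(0, -90) → config: θ0=270°, θ1=270°, θ2=90°
2. rotate(0, -90) → config: θ0=180°, θ1=270°, θ2=90°
3. rotate(0, -90) → config: θ0=90°, θ1=270°, θ2=90°
uniquely the one of 216 3-step routes that fits.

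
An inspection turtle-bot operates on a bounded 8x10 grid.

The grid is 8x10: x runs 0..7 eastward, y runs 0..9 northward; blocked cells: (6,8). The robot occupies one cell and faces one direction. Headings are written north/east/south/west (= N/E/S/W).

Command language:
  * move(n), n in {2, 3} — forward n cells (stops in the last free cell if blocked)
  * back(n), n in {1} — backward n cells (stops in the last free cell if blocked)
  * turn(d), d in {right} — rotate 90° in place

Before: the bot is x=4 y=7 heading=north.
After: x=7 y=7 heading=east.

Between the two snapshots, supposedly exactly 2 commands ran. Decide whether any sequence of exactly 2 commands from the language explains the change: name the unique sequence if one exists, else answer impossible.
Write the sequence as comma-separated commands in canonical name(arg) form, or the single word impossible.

key: running move(3) before turn(right) would end elsewhere — order is forced
from: x=4 y=7 heading=north
1. turn(right) → x=4 y=7 heading=east
2. move(3) → x=7 y=7 heading=east
uniquely the one of 16 2-step routes that fits.

turn(right), move(3)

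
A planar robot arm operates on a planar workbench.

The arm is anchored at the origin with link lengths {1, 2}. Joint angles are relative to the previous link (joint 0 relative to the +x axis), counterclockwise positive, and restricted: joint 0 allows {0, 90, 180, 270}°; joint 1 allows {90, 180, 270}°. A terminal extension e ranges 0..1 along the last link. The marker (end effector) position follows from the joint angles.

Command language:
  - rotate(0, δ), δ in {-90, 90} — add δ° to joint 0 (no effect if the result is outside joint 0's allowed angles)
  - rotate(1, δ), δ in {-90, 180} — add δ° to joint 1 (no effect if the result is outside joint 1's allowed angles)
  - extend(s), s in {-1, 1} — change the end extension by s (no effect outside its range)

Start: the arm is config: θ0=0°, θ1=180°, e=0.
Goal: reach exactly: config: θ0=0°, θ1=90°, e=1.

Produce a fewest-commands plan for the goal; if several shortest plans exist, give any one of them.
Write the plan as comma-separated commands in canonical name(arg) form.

begin: config: θ0=0°, θ1=180°, e=0
step 1 (rotate(1, -90)): config: θ0=0°, θ1=90°, e=0
step 2 (extend(1)): config: θ0=0°, θ1=90°, e=1
minimal: 2 command(s), checked below 2.

rotate(1, -90), extend(1)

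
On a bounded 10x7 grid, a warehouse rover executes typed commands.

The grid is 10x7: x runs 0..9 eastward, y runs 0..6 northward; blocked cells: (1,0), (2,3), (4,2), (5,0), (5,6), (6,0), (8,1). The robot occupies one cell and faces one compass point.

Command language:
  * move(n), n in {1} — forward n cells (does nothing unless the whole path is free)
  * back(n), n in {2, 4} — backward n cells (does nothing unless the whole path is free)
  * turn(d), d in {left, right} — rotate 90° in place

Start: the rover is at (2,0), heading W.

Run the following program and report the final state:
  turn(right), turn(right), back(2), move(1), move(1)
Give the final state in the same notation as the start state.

t0: at (2,0), heading W
[1] after turn(right): at (2,0), heading N
[2] after turn(right): at (2,0), heading E
[3] after back(2): at (2,0), heading E
[4] after move(1): at (3,0), heading E
[5] after move(1): at (4,0), heading E

at (4,0), heading E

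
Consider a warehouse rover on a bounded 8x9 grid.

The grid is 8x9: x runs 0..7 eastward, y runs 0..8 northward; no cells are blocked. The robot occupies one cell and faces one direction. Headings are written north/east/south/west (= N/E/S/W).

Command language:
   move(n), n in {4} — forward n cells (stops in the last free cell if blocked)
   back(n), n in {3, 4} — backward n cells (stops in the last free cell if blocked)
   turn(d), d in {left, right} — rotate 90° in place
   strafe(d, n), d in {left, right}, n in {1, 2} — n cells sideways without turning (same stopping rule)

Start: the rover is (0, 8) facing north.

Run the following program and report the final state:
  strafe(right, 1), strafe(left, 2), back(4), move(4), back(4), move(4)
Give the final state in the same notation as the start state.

from: (0, 8) facing north
step 1 (strafe(right, 1)): (1, 8) facing north
step 2 (strafe(left, 2)): (0, 8) facing north
step 3 (back(4)): (0, 4) facing north
step 4 (move(4)): (0, 8) facing north
step 5 (back(4)): (0, 4) facing north
step 6 (move(4)): (0, 8) facing north

(0, 8) facing north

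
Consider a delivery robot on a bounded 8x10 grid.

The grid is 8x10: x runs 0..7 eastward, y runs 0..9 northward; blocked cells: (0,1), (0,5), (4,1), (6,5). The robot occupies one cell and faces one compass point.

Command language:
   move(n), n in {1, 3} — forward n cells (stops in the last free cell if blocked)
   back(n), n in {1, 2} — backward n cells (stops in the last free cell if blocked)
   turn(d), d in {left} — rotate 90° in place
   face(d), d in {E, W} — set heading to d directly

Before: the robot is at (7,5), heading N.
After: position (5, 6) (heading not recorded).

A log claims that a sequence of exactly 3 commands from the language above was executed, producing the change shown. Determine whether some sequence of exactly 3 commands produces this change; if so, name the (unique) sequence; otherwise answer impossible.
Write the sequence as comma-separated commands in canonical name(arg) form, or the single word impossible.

move(1), face(E), back(2)

key: order matters: swapping move(1) and back(2) lands elsewhere
initial: at (7,5), heading N
step 1 (move(1)): at (7,6), heading N
step 2 (face(E)): at (7,6), heading E
step 3 (back(2)): at (5,6), heading E
uniquely the one of 343 3-step routes that fits.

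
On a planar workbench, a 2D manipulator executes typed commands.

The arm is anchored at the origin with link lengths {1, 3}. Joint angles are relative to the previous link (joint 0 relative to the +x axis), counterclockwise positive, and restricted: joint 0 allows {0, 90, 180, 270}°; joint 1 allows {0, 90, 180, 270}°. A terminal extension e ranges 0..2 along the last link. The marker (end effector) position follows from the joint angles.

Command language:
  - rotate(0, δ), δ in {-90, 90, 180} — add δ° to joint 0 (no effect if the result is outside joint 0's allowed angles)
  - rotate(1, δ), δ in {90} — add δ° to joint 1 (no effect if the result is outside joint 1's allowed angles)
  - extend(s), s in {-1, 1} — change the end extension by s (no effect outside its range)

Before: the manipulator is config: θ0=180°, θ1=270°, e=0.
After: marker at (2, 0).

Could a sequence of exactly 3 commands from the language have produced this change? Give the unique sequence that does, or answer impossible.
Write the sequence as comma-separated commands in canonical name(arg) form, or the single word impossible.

rotate(1, 90), rotate(1, 90), rotate(1, 90)

begin: config: θ0=180°, θ1=270°, e=0
step 1 (rotate(1, 90)): config: θ0=180°, θ1=0°, e=0
step 2 (rotate(1, 90)): config: θ0=180°, θ1=90°, e=0
step 3 (rotate(1, 90)): config: θ0=180°, θ1=180°, e=0
no rival 3-sequence matches.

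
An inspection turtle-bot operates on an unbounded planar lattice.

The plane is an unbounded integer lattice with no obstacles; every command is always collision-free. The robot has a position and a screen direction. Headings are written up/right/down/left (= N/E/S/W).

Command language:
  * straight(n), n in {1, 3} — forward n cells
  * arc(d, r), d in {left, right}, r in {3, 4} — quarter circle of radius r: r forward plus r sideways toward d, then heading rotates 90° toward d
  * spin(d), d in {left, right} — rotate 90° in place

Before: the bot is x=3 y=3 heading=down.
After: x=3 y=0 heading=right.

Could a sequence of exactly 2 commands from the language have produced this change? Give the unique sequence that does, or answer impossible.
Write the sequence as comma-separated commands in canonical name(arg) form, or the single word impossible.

key: running spin(left) before straight(3) would end elsewhere — order is forced
from: x=3 y=3 heading=down
step 1 (straight(3)): x=3 y=0 heading=down
step 2 (spin(left)): x=3 y=0 heading=right
no other 2-command option fits: unique.

straight(3), spin(left)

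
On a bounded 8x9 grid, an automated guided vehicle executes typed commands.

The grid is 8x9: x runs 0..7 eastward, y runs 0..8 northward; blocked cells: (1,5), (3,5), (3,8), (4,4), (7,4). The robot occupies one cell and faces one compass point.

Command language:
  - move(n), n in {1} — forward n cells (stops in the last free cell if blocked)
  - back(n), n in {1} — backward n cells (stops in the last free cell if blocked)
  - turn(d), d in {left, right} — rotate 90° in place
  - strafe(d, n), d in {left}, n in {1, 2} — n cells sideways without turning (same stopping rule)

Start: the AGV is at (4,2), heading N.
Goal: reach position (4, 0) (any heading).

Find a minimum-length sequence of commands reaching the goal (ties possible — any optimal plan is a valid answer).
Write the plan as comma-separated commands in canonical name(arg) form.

initial: at (4,2), heading N
[1] after turn(left): at (4,2), heading W
[2] after strafe(left, 2): at (4,0), heading W
shorter routes all fall short; 2 is best.

turn(left), strafe(left, 2)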